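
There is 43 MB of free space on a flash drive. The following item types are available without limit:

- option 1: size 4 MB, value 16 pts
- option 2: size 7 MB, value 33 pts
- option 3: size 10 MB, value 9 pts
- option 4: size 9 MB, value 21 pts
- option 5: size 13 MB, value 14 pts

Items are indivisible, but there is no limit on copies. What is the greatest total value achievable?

198 pts

Best value-per-unit is option 2 at 33/7, and filling with it alone uses size 6×7=42. No mix of the others beats 6×33 = 198.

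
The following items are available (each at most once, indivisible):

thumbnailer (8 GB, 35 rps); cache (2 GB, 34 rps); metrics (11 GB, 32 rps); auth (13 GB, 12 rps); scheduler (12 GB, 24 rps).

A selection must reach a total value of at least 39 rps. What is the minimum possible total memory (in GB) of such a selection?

Subsets with value ≥ 39, sorted by total memory:
- thumbnailer+cache: memory 10, value 69
- cache+metrics: memory 13, value 66
Minimum memory: 10 GB.

10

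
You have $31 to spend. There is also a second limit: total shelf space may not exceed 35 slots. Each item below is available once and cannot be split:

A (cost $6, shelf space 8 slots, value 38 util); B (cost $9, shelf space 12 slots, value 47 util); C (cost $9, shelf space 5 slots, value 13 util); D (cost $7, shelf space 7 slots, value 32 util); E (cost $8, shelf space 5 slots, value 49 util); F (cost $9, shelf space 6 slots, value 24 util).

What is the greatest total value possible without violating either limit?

166 util

Feasible sets respecting both limits:
- A+B+D+E: cost 30, shelf space 32, value 166
- A+D+E+F: cost 30, shelf space 26, value 143
- A+B+D+F: cost 31, shelf space 33, value 141
Best: 166 util.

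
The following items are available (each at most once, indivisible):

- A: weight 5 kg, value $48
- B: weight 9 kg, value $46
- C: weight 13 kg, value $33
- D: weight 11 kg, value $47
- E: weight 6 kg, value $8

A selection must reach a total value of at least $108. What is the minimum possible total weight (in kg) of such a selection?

25

Subsets with value ≥ 108, sorted by total weight:
- A+B+D: weight 25, value 141
- A+B+C: weight 27, value 127
Minimum weight: 25 kg.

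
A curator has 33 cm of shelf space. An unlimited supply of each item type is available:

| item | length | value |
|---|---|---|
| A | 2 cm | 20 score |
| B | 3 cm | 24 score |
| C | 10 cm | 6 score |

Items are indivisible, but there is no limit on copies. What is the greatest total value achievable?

324 score

Best value-per-unit is A at 20/2; filling with it alone gives 16×20 = 320.
Optimal mix: 15×A + 1×B → length 33, value 324.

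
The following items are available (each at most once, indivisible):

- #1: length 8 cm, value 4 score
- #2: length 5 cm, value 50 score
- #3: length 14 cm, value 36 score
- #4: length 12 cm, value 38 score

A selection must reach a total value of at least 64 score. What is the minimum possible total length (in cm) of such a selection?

Subsets with value ≥ 64, sorted by total length:
- #2+#4: length 17, value 88
- #2+#3: length 19, value 86
- #1+#2+#4: length 25, value 92
Minimum length: 17 cm.

17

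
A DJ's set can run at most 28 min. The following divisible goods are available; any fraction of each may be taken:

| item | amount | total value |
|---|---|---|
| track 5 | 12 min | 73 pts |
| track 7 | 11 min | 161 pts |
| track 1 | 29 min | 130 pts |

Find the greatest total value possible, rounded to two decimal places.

256.41

Take in order of value per unit:
- track 7 (161/11 per unit): all 11 → value 161, running total 161.00
- track 5 (73/12 per unit): all 12 → value 73, running total 234.00
- track 1 (130/29 per unit): 5 of 29 → value 5×130/29 = 22.4138, running total 256.41
Total 256.41.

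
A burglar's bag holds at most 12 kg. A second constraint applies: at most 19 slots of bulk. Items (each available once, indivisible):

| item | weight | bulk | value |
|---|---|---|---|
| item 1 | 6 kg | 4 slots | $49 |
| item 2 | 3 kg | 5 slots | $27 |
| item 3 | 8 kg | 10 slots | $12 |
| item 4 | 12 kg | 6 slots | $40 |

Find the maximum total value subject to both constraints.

$76

Feasible sets respecting both limits:
- item 1+item 2: weight 9, bulk 9, value 76
- item 1: weight 6, bulk 4, value 49
- item 4: weight 12, bulk 6, value 40
Best: $76.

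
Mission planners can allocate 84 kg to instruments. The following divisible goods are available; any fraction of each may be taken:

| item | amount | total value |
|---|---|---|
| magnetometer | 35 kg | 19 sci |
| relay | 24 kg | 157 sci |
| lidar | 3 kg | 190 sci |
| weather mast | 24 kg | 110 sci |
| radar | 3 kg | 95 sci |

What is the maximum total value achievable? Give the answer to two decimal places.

568.29

Take in order of value per unit:
- lidar (190/3 per unit): all 3 → value 190, running total 190.00
- radar (95/3 per unit): all 3 → value 95, running total 285.00
- relay (157/24 per unit): all 24 → value 157, running total 442.00
- weather mast (110/24 per unit): all 24 → value 110, running total 552.00
- magnetometer (19/35 per unit): 30 of 35 → value 30×19/35 = 16.2857, running total 568.29
Total 568.29.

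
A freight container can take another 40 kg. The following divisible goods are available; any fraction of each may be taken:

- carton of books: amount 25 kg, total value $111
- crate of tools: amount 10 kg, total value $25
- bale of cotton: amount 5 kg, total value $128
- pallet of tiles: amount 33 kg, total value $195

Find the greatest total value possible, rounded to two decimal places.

331.88

Take in order of value per unit:
- bale of cotton (128/5 per unit): all 5 → value 128, running total 128.00
- pallet of tiles (195/33 per unit): all 33 → value 195, running total 323.00
- carton of books (111/25 per unit): 2 of 25 → value 2×111/25 = 8.8800, running total 331.88
Total 331.88.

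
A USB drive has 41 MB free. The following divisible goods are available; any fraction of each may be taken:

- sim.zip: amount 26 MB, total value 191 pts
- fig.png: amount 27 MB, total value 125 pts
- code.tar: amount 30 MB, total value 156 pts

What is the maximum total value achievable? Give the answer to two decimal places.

269.00

Take in order of value per unit:
- sim.zip (191/26 per unit): all 26 → value 191, running total 191.00
- code.tar (156/30 per unit): 15 of 30 → value 15×156/30 = 78.0000, running total 269.00
Total 269.00.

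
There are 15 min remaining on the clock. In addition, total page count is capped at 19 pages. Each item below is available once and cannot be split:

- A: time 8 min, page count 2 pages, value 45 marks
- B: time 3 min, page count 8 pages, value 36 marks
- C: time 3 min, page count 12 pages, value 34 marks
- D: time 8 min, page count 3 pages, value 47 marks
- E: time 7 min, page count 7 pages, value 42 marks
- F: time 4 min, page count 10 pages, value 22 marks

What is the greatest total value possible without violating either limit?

Feasible sets respecting both limits:
- D+E: time 15, page count 10, value 89
- A+E: time 15, page count 9, value 87
- B+D: time 11, page count 11, value 83
- A+B: time 11, page count 10, value 81
Best: 89 marks.

89 marks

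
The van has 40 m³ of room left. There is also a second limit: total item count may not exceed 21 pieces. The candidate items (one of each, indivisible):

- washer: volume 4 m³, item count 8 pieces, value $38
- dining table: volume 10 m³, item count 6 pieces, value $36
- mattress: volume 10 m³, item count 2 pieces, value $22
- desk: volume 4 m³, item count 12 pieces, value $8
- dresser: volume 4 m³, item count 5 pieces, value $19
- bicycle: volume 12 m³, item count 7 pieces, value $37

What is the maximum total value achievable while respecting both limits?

$115

Feasible sets respecting both limits:
- washer+dining table+mattress+dresser: volume 28, item count 21, value 115
- dining table+mattress+dresser+bicycle: volume 36, item count 20, value 114
- washer+dining table+bicycle: volume 26, item count 21, value 111
- washer+mattress+bicycle: volume 26, item count 17, value 97
Best: $115.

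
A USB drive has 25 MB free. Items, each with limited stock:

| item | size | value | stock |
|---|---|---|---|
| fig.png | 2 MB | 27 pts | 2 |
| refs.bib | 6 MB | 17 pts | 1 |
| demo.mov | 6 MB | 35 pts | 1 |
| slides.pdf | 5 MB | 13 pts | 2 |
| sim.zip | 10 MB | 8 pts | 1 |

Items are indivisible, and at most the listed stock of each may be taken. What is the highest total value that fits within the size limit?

119 pts

Top feasible selections:
- 2×fig.png + 1×refs.bib + 1×demo.mov + 1×slides.pdf: size 21, value 119
- 2×fig.png + 1×demo.mov + 2×slides.pdf: size 20, value 115
Best: 119 pts.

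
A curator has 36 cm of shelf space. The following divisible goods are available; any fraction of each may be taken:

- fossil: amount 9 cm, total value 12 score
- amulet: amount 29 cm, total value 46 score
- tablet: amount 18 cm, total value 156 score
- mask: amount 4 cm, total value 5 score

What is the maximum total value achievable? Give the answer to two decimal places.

184.55

Take in order of value per unit:
- tablet (156/18 per unit): all 18 → value 156, running total 156.00
- amulet (46/29 per unit): 18 of 29 → value 18×46/29 = 28.5517, running total 184.55
Total 184.55.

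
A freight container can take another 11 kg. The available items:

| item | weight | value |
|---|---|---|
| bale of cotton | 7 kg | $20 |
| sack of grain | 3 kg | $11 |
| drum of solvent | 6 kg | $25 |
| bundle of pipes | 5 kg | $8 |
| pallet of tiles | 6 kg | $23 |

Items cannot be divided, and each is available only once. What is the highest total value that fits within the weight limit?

$36

Check high-value combinations within 11 kg:
- sack of grain+drum of solvent: weight 3+6=9, value 11+25=36
- sack of grain+pallet of tiles: weight 3+6=9, value 11+23=34
- drum of solvent+bundle of pipes: weight 6+5=11, value 25+8=33
- bale of cotton+sack of grain: weight 7+3=10, value 20+11=31
Best: $36.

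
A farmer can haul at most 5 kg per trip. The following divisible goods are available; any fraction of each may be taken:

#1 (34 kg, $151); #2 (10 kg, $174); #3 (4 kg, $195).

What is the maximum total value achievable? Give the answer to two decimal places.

212.40

Take in order of value per unit:
- #3 (195/4 per unit): all 4 → value 195, running total 195.00
- #2 (174/10 per unit): 1 of 10 → value 1×174/10 = 17.4000, running total 212.40
Total 212.40.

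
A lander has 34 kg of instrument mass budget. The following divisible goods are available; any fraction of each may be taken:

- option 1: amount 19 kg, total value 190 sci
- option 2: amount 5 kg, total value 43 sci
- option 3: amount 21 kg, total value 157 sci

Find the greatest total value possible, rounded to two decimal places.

Take in order of value per unit:
- option 1 (190/19 per unit): all 19 → value 190, running total 190.00
- option 2 (43/5 per unit): all 5 → value 43, running total 233.00
- option 3 (157/21 per unit): 10 of 21 → value 10×157/21 = 74.7619, running total 307.76
Total 307.76.

307.76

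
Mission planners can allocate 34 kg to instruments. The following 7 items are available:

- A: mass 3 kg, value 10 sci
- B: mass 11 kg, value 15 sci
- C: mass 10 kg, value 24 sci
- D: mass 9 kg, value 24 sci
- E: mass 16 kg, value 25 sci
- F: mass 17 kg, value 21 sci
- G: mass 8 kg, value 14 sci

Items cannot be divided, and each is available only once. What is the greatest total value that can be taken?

73 sci

Check high-value combinations within 34 kg:
- A+B+C+D: mass 3+11+10+9=33, value 10+15+24+24=73
- A+C+D+G: mass 3+10+9+8=30, value 10+24+24+14=72
- B+C+D: mass 11+10+9=30, value 15+24+24=63
- A+B+D+G: mass 3+11+9+8=31, value 10+15+24+14=63
- A+B+C+G: mass 3+11+10+8=32, value 10+15+24+14=63
Best: 73 sci.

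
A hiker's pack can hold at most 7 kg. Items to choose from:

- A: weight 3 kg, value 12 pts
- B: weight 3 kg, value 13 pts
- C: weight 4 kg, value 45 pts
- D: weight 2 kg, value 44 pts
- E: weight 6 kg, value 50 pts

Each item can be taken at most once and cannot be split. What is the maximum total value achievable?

89 pts

Check high-value combinations within 7 kg:
- C+D: weight 4+2=6, value 45+44=89
- B+C: weight 3+4=7, value 13+45=58
- B+D: weight 3+2=5, value 13+44=57
- A+C: weight 3+4=7, value 12+45=57
- A+D: weight 3+2=5, value 12+44=56
Best: 89 pts.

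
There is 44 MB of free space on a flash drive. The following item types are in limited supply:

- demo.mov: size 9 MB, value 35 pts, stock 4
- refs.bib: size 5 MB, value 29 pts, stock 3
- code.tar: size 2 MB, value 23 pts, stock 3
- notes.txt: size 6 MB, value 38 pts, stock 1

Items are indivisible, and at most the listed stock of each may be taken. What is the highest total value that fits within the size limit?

241 pts

Top feasible selections:
- 2×demo.mov + 3×refs.bib + 2×code.tar + 1×notes.txt: size 43, value 241
- 3×demo.mov + 1×refs.bib + 3×code.tar + 1×notes.txt: size 44, value 241
Best: 241 pts.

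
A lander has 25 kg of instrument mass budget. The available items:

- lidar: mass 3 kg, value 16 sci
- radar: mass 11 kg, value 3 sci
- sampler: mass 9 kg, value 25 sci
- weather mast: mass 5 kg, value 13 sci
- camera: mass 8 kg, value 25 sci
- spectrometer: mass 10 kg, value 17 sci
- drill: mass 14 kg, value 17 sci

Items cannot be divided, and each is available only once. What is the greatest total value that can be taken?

79 sci

This is a 0/1 knapsack; check combinations near the capacity.
- lidar+sampler+weather mast+camera: mass 3+9+5+8=25, value 16+25+13+25=79
- lidar+sampler+camera: mass 3+9+8=20, value 16+25+25=66
- sampler+weather mast+camera: mass 9+5+8=22, value 25+13+25=63
- lidar+camera+spectrometer: mass 3+8+10=21, value 16+25+17=58
Best: 79 sci.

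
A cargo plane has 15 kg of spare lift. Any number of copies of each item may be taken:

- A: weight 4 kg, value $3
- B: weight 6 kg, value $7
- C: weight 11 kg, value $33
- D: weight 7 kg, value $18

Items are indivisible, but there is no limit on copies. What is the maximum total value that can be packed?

$36

Best value-per-unit is C at 33/11; filling with it alone gives 1×33 = 33.
Optimal mix: 1×A + 1×C → weight 15, value 36.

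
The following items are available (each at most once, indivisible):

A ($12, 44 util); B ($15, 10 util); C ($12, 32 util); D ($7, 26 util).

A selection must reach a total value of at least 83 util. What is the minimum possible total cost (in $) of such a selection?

31

Subsets with value ≥ 83, sorted by total cost:
- A+C+D: cost 31, value 102
- A+B+C: cost 39, value 86
Minimum cost: 31 $.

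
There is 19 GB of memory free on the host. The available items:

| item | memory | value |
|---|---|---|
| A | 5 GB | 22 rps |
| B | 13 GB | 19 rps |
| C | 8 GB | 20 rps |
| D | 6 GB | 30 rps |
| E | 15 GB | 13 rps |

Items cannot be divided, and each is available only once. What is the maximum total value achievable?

72 rps

Check high-value combinations within 19 GB:
- A+C+D: memory 5+8+6=19, value 22+20+30=72
- A+D: memory 5+6=11, value 22+30=52
- C+D: memory 8+6=14, value 20+30=50
- B+D: memory 13+6=19, value 19+30=49
Best: 72 rps.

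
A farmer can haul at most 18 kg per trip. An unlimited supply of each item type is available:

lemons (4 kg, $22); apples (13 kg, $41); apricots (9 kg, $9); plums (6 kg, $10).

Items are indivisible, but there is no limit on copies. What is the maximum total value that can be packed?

Best value-per-unit is lemons at 22/4, and filling with it alone uses weight 4×4=16. No mix of the others beats 4×22 = 88.

$88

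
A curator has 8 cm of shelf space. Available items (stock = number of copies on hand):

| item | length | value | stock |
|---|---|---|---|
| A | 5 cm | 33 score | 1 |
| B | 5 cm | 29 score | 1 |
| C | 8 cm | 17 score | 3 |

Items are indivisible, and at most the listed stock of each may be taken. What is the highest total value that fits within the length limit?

Top feasible selections:
- 1×A: length 5, value 33
- 1×B: length 5, value 29
- 1×C: length 8, value 17
Best: 33 score.

33 score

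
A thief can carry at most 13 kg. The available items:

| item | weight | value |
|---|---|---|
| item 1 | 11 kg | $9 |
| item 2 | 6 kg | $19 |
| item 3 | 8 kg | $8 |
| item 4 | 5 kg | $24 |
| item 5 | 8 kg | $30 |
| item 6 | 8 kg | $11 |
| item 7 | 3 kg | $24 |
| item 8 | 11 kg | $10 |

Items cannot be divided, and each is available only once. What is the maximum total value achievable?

$54

Check high-value combinations within 13 kg:
- item 5+item 7: weight 8+3=11, value 30+24=54
- item 4+item 5: weight 5+8=13, value 24+30=54
- item 4+item 7: weight 5+3=8, value 24+24=48
Best: $54.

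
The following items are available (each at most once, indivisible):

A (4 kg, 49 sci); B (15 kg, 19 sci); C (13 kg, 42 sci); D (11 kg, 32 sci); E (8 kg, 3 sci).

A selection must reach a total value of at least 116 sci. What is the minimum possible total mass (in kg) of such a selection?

28

Subsets with value ≥ 116, sorted by total mass:
- A+C+D: mass 28, value 123
- A+C+D+E: mass 36, value 126
- A+B+C+D: mass 43, value 142
- A+B+C+D+E: mass 51, value 145
Minimum mass: 28 kg.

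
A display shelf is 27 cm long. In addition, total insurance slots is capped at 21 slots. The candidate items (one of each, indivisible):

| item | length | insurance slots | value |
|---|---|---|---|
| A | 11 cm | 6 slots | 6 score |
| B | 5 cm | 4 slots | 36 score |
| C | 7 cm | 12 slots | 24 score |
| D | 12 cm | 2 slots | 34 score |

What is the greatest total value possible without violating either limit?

Feasible sets respecting both limits:
- B+C+D: length 24, insurance slots 18, value 94
- B+D: length 17, insurance slots 6, value 70
- B+C: length 12, insurance slots 16, value 60
- C+D: length 19, insurance slots 14, value 58
Best: 94 score.

94 score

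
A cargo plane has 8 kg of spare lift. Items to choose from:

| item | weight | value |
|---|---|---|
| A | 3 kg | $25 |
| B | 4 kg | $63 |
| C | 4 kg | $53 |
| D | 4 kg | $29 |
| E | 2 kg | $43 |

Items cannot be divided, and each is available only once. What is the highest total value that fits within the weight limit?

Check high-value combinations within 8 kg:
- B+C: weight 4+4=8, value 63+53=116
- B+E: weight 4+2=6, value 63+43=106
- C+E: weight 4+2=6, value 53+43=96
- B+D: weight 4+4=8, value 63+29=92
Best: $116.

$116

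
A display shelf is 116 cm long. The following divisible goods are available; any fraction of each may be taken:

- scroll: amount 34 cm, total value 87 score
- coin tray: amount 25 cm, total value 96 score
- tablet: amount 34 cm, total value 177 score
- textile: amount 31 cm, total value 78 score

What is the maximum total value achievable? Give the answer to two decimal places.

Take in order of value per unit:
- tablet (177/34 per unit): all 34 → value 177, running total 177.00
- coin tray (96/25 per unit): all 25 → value 96, running total 273.00
- scroll (87/34 per unit): all 34 → value 87, running total 360.00
- textile (78/31 per unit): 23 of 31 → value 23×78/31 = 57.8710, running total 417.87
Total 417.87.

417.87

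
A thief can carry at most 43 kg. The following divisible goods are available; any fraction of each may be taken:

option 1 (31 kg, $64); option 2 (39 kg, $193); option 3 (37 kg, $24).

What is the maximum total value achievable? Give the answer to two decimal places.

201.26

Take in order of value per unit:
- option 2 (193/39 per unit): all 39 → value 193, running total 193.00
- option 1 (64/31 per unit): 4 of 31 → value 4×64/31 = 8.2581, running total 201.26
Total 201.26.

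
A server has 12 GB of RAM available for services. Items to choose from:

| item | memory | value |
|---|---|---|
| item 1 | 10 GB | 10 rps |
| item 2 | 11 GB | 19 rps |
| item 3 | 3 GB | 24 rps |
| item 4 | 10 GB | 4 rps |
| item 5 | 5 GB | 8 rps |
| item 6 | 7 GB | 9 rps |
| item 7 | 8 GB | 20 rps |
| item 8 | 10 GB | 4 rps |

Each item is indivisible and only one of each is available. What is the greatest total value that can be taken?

44 rps

Check high-value combinations within 12 GB:
- item 3+item 7: memory 3+8=11, value 24+20=44
- item 3+item 6: memory 3+7=10, value 24+9=33
- item 3+item 5: memory 3+5=8, value 24+8=32
- item 3: memory 3, value 24
Best: 44 rps.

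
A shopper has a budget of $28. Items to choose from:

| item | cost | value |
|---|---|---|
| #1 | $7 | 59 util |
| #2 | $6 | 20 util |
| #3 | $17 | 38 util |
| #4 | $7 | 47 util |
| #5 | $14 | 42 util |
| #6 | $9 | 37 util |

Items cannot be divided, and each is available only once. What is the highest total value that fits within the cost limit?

148 util

Check high-value combinations within $28:
- #1+#4+#5: cost 7+7+14=28, value 59+47+42=148
- #1+#4+#6: cost 7+7+9=23, value 59+47+37=143
- #1+#2+#4: cost 7+6+7=20, value 59+20+47=126
- #1+#2+#5: cost 7+6+14=27, value 59+20+42=121
Best: 148 util.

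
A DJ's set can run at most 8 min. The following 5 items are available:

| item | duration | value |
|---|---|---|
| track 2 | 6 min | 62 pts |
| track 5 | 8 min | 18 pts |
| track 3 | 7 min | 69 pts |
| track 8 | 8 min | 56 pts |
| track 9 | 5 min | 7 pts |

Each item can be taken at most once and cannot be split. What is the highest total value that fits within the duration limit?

69 pts

This is a 0/1 knapsack; check combinations near the capacity.
- track 3: duration 7, value 69
- track 2: duration 6, value 62
- track 8: duration 8, value 56
Best: 69 pts.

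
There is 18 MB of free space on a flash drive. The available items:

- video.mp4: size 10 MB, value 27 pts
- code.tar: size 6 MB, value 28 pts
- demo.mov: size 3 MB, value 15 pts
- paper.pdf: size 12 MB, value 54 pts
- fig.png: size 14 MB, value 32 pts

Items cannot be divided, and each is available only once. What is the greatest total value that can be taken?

Check high-value combinations within 18 MB:
- code.tar+paper.pdf: size 6+12=18, value 28+54=82
- demo.mov+paper.pdf: size 3+12=15, value 15+54=69
- video.mp4+code.tar: size 10+6=16, value 27+28=55
- paper.pdf: size 12, value 54
- demo.mov+fig.png: size 3+14=17, value 15+32=47
Best: 82 pts.

82 pts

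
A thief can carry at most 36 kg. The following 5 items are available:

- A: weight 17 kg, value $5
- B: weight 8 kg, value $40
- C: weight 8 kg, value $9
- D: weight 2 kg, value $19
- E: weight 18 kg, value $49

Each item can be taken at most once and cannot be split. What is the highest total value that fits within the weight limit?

Check high-value combinations within 36 kg:
- B+C+D+E: weight 8+8+2+18=36, value 40+9+19+49=117
- B+D+E: weight 8+2+18=28, value 40+19+49=108
- B+C+E: weight 8+8+18=34, value 40+9+49=98
Best: $117.

$117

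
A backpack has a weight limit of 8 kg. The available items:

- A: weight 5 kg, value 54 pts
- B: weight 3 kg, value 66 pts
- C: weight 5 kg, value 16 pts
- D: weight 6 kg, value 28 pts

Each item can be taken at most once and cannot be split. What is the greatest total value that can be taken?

Check high-value combinations within 8 kg:
- A+B: weight 5+3=8, value 54+66=120
- B+C: weight 3+5=8, value 66+16=82
- B: weight 3, value 66
- A: weight 5, value 54
Best: 120 pts.

120 pts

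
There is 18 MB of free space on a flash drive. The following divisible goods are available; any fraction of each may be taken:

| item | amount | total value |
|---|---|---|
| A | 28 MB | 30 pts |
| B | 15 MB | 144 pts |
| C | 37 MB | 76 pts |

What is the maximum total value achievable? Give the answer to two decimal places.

150.16

Take in order of value per unit:
- B (144/15 per unit): all 15 → value 144, running total 144.00
- C (76/37 per unit): 3 of 37 → value 3×76/37 = 6.1622, running total 150.16
Total 150.16.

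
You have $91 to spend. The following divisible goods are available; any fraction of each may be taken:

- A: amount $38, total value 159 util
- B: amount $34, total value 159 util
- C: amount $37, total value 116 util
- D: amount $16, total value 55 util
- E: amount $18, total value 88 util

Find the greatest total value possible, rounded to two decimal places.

409.44

Take in order of value per unit:
- E (88/18 per unit): all 18 → value 88, running total 88.00
- B (159/34 per unit): all 34 → value 159, running total 247.00
- A (159/38 per unit): all 38 → value 159, running total 406.00
- D (55/16 per unit): 1 of 16 → value 1×55/16 = 3.4375, running total 409.44
Total 409.44.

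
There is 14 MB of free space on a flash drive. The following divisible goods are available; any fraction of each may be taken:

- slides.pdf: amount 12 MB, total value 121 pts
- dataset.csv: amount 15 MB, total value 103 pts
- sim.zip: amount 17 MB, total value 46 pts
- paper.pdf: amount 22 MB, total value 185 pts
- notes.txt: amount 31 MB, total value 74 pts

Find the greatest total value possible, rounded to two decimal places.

Take in order of value per unit:
- slides.pdf (121/12 per unit): all 12 → value 121, running total 121.00
- paper.pdf (185/22 per unit): 2 of 22 → value 2×185/22 = 16.8182, running total 137.82
Total 137.82.

137.82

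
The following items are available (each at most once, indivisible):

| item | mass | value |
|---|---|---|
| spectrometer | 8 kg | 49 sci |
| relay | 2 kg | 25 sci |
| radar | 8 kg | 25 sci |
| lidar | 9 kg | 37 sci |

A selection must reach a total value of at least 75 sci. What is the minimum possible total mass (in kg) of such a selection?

Subsets with value ≥ 75, sorted by total mass:
- spectrometer+lidar: mass 17, value 86
- spectrometer+relay+radar: mass 18, value 99
- spectrometer+relay+lidar: mass 19, value 111
Minimum mass: 17 kg.

17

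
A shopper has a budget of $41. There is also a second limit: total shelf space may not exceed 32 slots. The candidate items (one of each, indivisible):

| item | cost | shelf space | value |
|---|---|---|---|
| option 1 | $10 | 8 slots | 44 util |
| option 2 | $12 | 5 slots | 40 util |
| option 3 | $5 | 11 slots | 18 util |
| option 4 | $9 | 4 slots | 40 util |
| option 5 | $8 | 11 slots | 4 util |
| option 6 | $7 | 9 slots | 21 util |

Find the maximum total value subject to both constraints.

145 util

Feasible sets respecting both limits:
- option 1+option 2+option 4+option 6: cost 38, shelf space 26, value 145
- option 1+option 2+option 3+option 4: cost 36, shelf space 28, value 142
- option 1+option 2+option 4+option 5: cost 39, shelf space 28, value 128
Best: 145 util.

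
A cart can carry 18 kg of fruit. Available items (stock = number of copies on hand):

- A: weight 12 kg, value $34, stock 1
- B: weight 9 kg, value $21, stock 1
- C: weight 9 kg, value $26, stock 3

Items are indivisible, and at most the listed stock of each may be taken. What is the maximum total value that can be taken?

$52

Top feasible selections:
- 2×C: weight 18, value 52
- 1×B + 1×C: weight 18, value 47
- 1×A: weight 12, value 34
- 1×C: weight 9, value 26
Best: $52.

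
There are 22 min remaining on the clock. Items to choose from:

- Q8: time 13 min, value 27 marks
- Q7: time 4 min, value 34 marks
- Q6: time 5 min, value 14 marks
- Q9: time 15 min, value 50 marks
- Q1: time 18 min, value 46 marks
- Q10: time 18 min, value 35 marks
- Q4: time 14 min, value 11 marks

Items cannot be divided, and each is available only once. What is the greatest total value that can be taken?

84 marks

Check high-value combinations within 22 min:
- Q7+Q9: time 4+15=19, value 34+50=84
- Q7+Q1: time 4+18=22, value 34+46=80
- Q8+Q7+Q6: time 13+4+5=22, value 27+34+14=75
Best: 84 marks.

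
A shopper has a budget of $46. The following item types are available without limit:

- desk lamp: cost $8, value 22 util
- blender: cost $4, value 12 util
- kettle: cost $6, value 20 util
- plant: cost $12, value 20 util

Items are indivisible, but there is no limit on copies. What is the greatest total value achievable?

152 util

Best value-per-unit is kettle at 20/6; filling with it alone gives 7×20 = 140.
Optimal mix: 1×blender + 7×kettle → cost 46, value 152.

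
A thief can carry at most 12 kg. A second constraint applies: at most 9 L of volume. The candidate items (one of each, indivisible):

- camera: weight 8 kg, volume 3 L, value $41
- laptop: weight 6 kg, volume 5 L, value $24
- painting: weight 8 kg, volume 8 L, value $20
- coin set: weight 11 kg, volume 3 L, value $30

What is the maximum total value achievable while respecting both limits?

$41

Feasible sets respecting both limits:
- camera: weight 8, volume 3, value 41
- coin set: weight 11, volume 3, value 30
- laptop: weight 6, volume 5, value 24
Best: $41.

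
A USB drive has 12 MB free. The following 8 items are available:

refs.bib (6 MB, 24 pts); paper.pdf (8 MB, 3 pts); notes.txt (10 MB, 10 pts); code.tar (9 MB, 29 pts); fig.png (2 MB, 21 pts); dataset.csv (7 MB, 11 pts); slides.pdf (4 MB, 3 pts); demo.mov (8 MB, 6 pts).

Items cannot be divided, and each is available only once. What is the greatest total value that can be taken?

50 pts

Check high-value combinations within 12 MB:
- code.tar+fig.png: size 9+2=11, value 29+21=50
- refs.bib+fig.png+slides.pdf: size 6+2+4=12, value 24+21+3=48
- refs.bib+fig.png: size 6+2=8, value 24+21=45
- fig.png+dataset.csv: size 2+7=9, value 21+11=32
- notes.txt+fig.png: size 10+2=12, value 10+21=31
Best: 50 pts.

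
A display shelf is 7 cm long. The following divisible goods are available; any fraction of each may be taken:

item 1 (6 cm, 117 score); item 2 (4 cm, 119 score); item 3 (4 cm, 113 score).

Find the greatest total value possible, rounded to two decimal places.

203.75

Take in order of value per unit:
- item 2 (119/4 per unit): all 4 → value 119, running total 119.00
- item 3 (113/4 per unit): 3 of 4 → value 3×113/4 = 84.7500, running total 203.75
Total 203.75.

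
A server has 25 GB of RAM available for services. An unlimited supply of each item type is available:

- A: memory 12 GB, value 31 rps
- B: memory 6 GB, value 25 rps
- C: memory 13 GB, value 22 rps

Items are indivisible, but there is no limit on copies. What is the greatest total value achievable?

100 rps

Best value-per-unit is B at 25/6, and filling with it alone uses memory 4×6=24. No mix of the others beats 4×25 = 100.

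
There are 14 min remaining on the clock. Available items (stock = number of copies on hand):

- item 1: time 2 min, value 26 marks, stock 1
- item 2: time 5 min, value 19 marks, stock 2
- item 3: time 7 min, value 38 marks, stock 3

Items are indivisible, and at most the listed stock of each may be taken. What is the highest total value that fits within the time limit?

Top feasible selections:
- 1×item 1 + 1×item 2 + 1×item 3: time 14, value 83
- 2×item 3: time 14, value 76
- 1×item 1 + 1×item 3: time 9, value 64
- 1×item 1 + 2×item 2: time 12, value 64
Best: 83 marks.

83 marks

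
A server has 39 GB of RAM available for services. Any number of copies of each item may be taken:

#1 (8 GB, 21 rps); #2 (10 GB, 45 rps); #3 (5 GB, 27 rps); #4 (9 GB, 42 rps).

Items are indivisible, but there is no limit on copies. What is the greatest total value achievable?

204 rps

Best value-per-unit is #3 at 27/5; filling with it alone gives 7×27 = 189.
Optimal mix: 6×#3 + 1×#4 → memory 39, value 204.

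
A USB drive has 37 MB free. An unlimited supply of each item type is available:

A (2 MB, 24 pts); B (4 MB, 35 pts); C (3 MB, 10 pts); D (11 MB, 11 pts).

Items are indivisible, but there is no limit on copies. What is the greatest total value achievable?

Best value-per-unit is A at 24/2, and filling with it alone uses size 18×2=36. No mix of the others beats 18×24 = 432.

432 pts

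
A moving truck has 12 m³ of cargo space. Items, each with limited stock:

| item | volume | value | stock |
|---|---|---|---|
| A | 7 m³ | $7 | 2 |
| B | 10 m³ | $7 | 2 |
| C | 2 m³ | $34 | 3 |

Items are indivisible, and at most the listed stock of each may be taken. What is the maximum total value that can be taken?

Top feasible selections:
- 3×C: volume 6, value 102
- 1×A + 2×C: volume 11, value 75
- 2×C: volume 4, value 68
- 1×A + 1×C: volume 9, value 41
Best: $102.

$102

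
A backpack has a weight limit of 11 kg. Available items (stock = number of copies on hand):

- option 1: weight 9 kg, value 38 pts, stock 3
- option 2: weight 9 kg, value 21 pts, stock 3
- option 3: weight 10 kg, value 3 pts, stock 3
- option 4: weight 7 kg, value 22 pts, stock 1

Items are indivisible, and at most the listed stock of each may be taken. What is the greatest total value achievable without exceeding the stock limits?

Best selections within weight 11 and stock limits:
- 1×option 1: weight 9, value 38
- 1×option 4: weight 7, value 22
- 1×option 2: weight 9, value 21
Best: 38 pts.

38 pts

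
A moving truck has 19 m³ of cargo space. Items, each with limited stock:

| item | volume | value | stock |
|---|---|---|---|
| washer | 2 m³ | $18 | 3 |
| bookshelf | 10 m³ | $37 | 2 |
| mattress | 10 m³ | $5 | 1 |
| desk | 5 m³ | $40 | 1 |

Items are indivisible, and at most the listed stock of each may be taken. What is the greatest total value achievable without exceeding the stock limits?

$113

Best selections within volume 19 and stock limits:
- 2×washer + 1×bookshelf + 1×desk: volume 19, value 113
- 1×washer + 1×bookshelf + 1×desk: volume 17, value 95
- 3×washer + 1×desk: volume 11, value 94
- 3×washer + 1×bookshelf: volume 16, value 91
Best: $113.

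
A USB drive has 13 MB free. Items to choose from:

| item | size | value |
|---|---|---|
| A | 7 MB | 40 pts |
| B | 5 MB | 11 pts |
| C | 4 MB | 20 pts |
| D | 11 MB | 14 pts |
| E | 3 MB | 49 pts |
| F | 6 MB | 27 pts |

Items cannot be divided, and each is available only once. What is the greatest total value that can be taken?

Check high-value combinations within 13 MB:
- C+E+F: size 4+3+6=13, value 20+49+27=96
- A+E: size 7+3=10, value 40+49=89
- B+C+E: size 5+4+3=12, value 11+20+49=80
- E+F: size 3+6=9, value 49+27=76
- C+E: size 4+3=7, value 20+49=69
Best: 96 pts.

96 pts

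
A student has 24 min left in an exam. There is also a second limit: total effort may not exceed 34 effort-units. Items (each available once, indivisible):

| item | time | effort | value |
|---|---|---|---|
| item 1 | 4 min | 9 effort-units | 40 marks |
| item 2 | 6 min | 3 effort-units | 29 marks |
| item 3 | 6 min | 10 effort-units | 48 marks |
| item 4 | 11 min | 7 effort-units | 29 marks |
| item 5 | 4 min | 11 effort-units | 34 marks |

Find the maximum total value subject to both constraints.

151 marks

Feasible sets respecting both limits:
- item 1+item 2+item 3+item 5: time 20, effort 33, value 151
- item 1+item 3+item 5: time 14, effort 30, value 122
- item 1+item 2+item 3: time 16, effort 22, value 117
- item 1+item 3+item 4: time 21, effort 26, value 117
Best: 151 marks.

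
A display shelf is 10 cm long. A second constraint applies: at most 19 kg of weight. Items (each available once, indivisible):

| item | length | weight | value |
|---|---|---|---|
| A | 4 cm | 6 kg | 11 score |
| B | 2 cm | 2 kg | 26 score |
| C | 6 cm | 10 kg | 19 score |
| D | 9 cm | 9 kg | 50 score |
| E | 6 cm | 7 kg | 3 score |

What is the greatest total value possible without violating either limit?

Feasible sets respecting both limits:
- D: length 9, weight 9, value 50
- B+C: length 8, weight 12, value 45
- A+B: length 6, weight 8, value 37
- A+C: length 10, weight 16, value 30
Best: 50 score.

50 score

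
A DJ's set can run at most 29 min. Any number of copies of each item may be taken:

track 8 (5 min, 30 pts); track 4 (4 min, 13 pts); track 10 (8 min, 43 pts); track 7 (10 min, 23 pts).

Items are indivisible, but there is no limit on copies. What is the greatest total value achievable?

163 pts

Best value-per-unit is track 8 at 30/5; filling with it alone gives 5×30 = 150.
Optimal mix: 5×track 8 + 1×track 4 → duration 29, value 163.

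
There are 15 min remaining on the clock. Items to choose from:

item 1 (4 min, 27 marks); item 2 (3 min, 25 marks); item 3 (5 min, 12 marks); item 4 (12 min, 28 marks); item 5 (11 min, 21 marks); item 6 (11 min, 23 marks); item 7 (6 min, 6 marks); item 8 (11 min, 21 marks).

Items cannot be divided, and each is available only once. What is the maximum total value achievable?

Check high-value combinations within 15 min:
- item 1+item 2+item 3: time 4+3+5=12, value 27+25+12=64
- item 1+item 2+item 7: time 4+3+6=13, value 27+25+6=58
- item 2+item 4: time 3+12=15, value 25+28=53
- item 1+item 2: time 4+3=7, value 27+25=52
Best: 64 marks.

64 marks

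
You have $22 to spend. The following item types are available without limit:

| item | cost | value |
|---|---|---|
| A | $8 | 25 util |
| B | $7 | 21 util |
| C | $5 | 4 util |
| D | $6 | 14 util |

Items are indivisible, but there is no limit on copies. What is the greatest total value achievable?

67 util

Best value-per-unit is A at 25/8; filling with it alone gives 2×25 = 50.
Optimal mix: 1×A + 2×B → cost 22, value 67.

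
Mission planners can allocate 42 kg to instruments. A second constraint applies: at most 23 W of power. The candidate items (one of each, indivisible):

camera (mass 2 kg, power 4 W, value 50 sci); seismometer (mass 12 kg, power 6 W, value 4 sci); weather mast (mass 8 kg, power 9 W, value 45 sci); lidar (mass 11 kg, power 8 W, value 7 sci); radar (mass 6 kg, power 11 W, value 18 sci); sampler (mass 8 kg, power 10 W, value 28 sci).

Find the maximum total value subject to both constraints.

123 sci

Feasible sets respecting both limits:
- camera+weather mast+sampler: mass 18, power 23, value 123
- camera+weather mast+lidar: mass 21, power 21, value 102
- camera+seismometer+weather mast: mass 22, power 19, value 99
- camera+weather mast: mass 10, power 13, value 95
Best: 123 sci.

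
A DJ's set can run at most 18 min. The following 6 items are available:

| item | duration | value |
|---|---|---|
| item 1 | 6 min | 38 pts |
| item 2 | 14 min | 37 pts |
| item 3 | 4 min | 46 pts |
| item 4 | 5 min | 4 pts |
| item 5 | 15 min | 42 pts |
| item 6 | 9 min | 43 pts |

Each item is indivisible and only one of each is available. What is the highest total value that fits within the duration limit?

93 pts

This is a 0/1 knapsack; check combinations near the capacity.
- item 3+item 4+item 6: duration 4+5+9=18, value 46+4+43=93
- item 3+item 6: duration 4+9=13, value 46+43=89
- item 1+item 3+item 4: duration 6+4+5=15, value 38+46+4=88
Best: 93 pts.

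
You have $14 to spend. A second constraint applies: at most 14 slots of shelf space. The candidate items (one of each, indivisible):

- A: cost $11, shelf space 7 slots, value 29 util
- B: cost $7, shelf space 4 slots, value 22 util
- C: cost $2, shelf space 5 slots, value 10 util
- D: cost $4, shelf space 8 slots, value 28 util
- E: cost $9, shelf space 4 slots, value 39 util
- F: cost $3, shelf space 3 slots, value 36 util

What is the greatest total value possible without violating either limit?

Feasible sets respecting both limits:
- C+E+F: cost 14, shelf space 12, value 85
- E+F: cost 12, shelf space 7, value 75
- B+C+F: cost 12, shelf space 12, value 68
Best: 85 util.

85 util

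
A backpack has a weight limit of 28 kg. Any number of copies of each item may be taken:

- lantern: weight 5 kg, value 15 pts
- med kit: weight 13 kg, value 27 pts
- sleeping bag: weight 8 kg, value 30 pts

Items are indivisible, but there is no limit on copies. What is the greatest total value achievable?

Best value-per-unit is sleeping bag at 30/8; filling with it alone gives 3×30 = 90.
Optimal mix: 4×lantern + 1×sleeping bag → weight 28, value 90.

90 pts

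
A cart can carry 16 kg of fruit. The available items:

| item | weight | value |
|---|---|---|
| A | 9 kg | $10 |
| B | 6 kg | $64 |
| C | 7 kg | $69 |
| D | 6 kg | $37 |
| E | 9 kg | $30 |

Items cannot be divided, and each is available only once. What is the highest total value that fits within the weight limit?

$133

This is a 0/1 knapsack; check combinations near the capacity.
- B+C: weight 6+7=13, value 64+69=133
- C+D: weight 7+6=13, value 69+37=106
- B+D: weight 6+6=12, value 64+37=101
- C+E: weight 7+9=16, value 69+30=99
Best: $133.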